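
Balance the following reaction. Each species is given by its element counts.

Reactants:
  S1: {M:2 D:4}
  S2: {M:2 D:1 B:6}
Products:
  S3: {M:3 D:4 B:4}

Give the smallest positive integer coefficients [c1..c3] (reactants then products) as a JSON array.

M: 5·2+4·2 = 18 | 6·3 = 18
D: 5·4+4·1 = 24 | 6·4 = 24
B: 5·0+4·6 = 24 | 6·4 = 24
gcd(5,4,6) = 1

Coefficients: [5, 4, 6]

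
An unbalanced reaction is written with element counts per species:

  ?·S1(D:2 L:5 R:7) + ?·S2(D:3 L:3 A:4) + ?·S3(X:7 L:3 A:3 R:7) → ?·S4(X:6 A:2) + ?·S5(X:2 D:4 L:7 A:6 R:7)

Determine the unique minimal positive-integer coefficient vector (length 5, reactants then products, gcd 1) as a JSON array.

Coefficients: [1, 6, 4, 3, 5]

X: 1·0+6·0+4·7 = 28 | 3·6+5·2 = 28
D: 1·2+6·3+4·0 = 20 | 3·0+5·4 = 20
L: 1·5+6·3+4·3 = 35 | 3·0+5·7 = 35
A: 1·0+6·4+4·3 = 36 | 3·2+5·6 = 36
R: 1·7+6·0+4·7 = 35 | 3·0+5·7 = 35
gcd(1,6,4,3,5) = 1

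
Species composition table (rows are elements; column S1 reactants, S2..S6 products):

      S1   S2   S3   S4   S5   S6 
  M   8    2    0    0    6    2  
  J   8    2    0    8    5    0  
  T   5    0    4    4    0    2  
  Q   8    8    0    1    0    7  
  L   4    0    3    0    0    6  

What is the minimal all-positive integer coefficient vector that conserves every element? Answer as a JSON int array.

Coefficients: [6, 5, 6, 1, 6, 1]

M: 6·8 = 48 | 5·2+6·0+1·0+6·6+1·2 = 48
J: 6·8 = 48 | 5·2+6·0+1·8+6·5+1·0 = 48
T: 6·5 = 30 | 5·0+6·4+1·4+6·0+1·2 = 30
Q: 6·8 = 48 | 5·8+6·0+1·1+6·0+1·7 = 48
L: 6·4 = 24 | 5·0+6·3+1·0+6·0+1·6 = 24
gcd(6,5,6,1,6,1) = 1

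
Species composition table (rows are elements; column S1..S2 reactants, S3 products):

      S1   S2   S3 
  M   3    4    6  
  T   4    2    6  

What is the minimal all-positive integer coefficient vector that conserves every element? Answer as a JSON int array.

Coefficients: [6, 3, 5]

M: 6·3+3·4 = 30 | 5·6 = 30
T: 6·4+3·2 = 30 | 5·6 = 30
gcd(6,3,5) = 1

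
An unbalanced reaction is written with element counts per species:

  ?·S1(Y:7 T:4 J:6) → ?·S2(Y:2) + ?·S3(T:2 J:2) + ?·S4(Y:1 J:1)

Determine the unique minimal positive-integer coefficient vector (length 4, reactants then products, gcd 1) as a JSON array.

Y: 2·7 = 14 | 5·2+4·0+4·1 = 14
T: 2·4 = 8 | 5·0+4·2+4·0 = 8
J: 2·6 = 12 | 5·0+4·2+4·1 = 12
gcd(2,5,4,4) = 1

Coefficients: [2, 5, 4, 4]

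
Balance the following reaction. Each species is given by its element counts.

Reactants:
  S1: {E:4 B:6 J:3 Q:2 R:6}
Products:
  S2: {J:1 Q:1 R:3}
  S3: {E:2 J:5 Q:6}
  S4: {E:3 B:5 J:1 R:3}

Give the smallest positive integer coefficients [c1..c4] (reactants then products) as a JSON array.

Coefficients: [5, 4, 1, 6]

E: 5·4 = 20 | 4·0+1·2+6·3 = 20
B: 5·6 = 30 | 4·0+1·0+6·5 = 30
J: 5·3 = 15 | 4·1+1·5+6·1 = 15
Q: 5·2 = 10 | 4·1+1·6+6·0 = 10
R: 5·6 = 30 | 4·3+1·0+6·3 = 30
gcd(5,4,1,6) = 1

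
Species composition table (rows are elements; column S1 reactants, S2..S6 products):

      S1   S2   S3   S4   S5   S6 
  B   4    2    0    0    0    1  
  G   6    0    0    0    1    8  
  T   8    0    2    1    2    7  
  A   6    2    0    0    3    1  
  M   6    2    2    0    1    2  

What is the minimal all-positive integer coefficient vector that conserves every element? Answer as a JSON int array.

B: 3·4 = 12 | 5·2+1·0+4·0+2·0+2·1 = 12
G: 3·6 = 18 | 5·0+1·0+4·0+2·1+2·8 = 18
T: 3·8 = 24 | 5·0+1·2+4·1+2·2+2·7 = 24
A: 3·6 = 18 | 5·2+1·0+4·0+2·3+2·1 = 18
M: 3·6 = 18 | 5·2+1·2+4·0+2·1+2·2 = 18
gcd(3,5,1,4,2,2) = 1

Coefficients: [3, 5, 1, 4, 2, 2]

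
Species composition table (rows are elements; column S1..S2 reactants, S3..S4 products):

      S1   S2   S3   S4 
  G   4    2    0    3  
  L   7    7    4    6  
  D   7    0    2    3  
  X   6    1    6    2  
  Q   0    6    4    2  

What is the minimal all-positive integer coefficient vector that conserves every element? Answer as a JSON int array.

Coefficients: [2, 2, 1, 4]

G: 2·4+2·2 = 12 | 1·0+4·3 = 12
L: 2·7+2·7 = 28 | 1·4+4·6 = 28
D: 2·7+2·0 = 14 | 1·2+4·3 = 14
X: 2·6+2·1 = 14 | 1·6+4·2 = 14
Q: 2·0+2·6 = 12 | 1·4+4·2 = 12
gcd(2,2,1,4) = 1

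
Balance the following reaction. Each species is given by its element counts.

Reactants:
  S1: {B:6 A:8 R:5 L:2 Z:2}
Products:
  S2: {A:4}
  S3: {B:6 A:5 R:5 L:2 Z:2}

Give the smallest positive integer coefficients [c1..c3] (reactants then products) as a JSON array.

B: 4·6 = 24 | 3·0+4·6 = 24
A: 4·8 = 32 | 3·4+4·5 = 32
R: 4·5 = 20 | 3·0+4·5 = 20
L: 4·2 = 8 | 3·0+4·2 = 8
Z: 4·2 = 8 | 3·0+4·2 = 8
gcd(4,3,4) = 1

Coefficients: [4, 3, 4]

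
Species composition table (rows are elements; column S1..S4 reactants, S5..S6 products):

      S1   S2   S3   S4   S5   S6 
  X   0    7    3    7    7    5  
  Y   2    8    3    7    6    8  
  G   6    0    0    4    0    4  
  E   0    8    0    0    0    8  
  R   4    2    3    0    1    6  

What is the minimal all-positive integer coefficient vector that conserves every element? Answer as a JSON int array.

Coefficients: [2, 5, 6, 2, 6, 5]

X: 2·0+5·7+6·3+2·7 = 67 | 6·7+5·5 = 67
Y: 2·2+5·8+6·3+2·7 = 76 | 6·6+5·8 = 76
G: 2·6+5·0+6·0+2·4 = 20 | 6·0+5·4 = 20
E: 2·0+5·8+6·0+2·0 = 40 | 6·0+5·8 = 40
R: 2·4+5·2+6·3+2·0 = 36 | 6·1+5·6 = 36
gcd(2,5,6,2,6,5) = 1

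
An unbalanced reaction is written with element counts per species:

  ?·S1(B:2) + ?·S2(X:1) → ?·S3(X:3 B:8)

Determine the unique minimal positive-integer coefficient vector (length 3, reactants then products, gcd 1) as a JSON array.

X: 4·0+3·1 = 3 | 1·3 = 3
B: 4·2+3·0 = 8 | 1·8 = 8
gcd(4,3,1) = 1

Coefficients: [4, 3, 1]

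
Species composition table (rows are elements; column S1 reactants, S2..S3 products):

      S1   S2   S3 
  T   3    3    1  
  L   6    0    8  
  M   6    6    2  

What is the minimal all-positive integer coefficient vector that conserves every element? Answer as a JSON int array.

T: 4·3 = 12 | 3·3+3·1 = 12
L: 4·6 = 24 | 3·0+3·8 = 24
M: 4·6 = 24 | 3·6+3·2 = 24
gcd(4,3,3) = 1

Coefficients: [4, 3, 3]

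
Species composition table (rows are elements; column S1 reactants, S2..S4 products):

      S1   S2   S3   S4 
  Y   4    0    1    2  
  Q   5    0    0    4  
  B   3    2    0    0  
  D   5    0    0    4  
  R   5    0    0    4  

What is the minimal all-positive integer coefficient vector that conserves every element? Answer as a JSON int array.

Coefficients: [4, 6, 6, 5]

Y: 4·4 = 16 | 6·0+6·1+5·2 = 16
Q: 4·5 = 20 | 6·0+6·0+5·4 = 20
B: 4·3 = 12 | 6·2+6·0+5·0 = 12
D: 4·5 = 20 | 6·0+6·0+5·4 = 20
R: 4·5 = 20 | 6·0+6·0+5·4 = 20
gcd(4,6,6,5) = 1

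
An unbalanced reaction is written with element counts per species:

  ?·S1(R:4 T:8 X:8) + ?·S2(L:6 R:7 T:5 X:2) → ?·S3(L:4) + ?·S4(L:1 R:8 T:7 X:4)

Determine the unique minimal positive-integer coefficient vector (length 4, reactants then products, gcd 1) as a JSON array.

Coefficients: [1, 4, 5, 4]

L: 1·0+4·6 = 24 | 5·4+4·1 = 24
R: 1·4+4·7 = 32 | 5·0+4·8 = 32
T: 1·8+4·5 = 28 | 5·0+4·7 = 28
X: 1·8+4·2 = 16 | 5·0+4·4 = 16
gcd(1,4,5,4) = 1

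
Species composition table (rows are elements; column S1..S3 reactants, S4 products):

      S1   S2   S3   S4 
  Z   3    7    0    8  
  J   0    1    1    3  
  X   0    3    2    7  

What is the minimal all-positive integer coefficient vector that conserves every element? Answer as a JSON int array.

Z: 1·3+3·7+6·0 = 24 | 3·8 = 24
J: 1·0+3·1+6·1 = 9 | 3·3 = 9
X: 1·0+3·3+6·2 = 21 | 3·7 = 21
gcd(1,3,6,3) = 1

Coefficients: [1, 3, 6, 3]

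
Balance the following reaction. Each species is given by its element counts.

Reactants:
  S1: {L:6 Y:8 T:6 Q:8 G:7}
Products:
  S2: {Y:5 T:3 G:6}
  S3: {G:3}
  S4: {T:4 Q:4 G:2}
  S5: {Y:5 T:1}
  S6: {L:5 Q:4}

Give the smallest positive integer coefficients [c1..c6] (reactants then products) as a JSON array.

L: 5·6 = 30 | 3·0+3·0+4·0+5·0+6·5 = 30
Y: 5·8 = 40 | 3·5+3·0+4·0+5·5+6·0 = 40
T: 5·6 = 30 | 3·3+3·0+4·4+5·1+6·0 = 30
Q: 5·8 = 40 | 3·0+3·0+4·4+5·0+6·4 = 40
G: 5·7 = 35 | 3·6+3·3+4·2+5·0+6·0 = 35
gcd(5,3,3,4,5,6) = 1

Coefficients: [5, 3, 3, 4, 5, 6]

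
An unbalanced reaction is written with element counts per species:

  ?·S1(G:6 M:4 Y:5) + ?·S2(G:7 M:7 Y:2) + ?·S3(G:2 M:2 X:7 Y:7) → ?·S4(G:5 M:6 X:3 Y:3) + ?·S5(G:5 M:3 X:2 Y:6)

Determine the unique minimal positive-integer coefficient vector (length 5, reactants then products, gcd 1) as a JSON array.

G: 2·6+5·7+4·2 = 55 | 6·5+5·5 = 55
M: 2·4+5·7+4·2 = 51 | 6·6+5·3 = 51
X: 2·0+5·0+4·7 = 28 | 6·3+5·2 = 28
Y: 2·5+5·2+4·7 = 48 | 6·3+5·6 = 48
gcd(2,5,4,6,5) = 1

Coefficients: [2, 5, 4, 6, 5]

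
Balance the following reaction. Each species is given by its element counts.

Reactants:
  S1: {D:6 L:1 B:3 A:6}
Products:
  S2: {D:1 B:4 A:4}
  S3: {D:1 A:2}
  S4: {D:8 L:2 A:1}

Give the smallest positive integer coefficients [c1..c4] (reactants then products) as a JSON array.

D: 4·6 = 24 | 3·1+5·1+2·8 = 24
L: 4·1 = 4 | 3·0+5·0+2·2 = 4
B: 4·3 = 12 | 3·4+5·0+2·0 = 12
A: 4·6 = 24 | 3·4+5·2+2·1 = 24
gcd(4,3,5,2) = 1

Coefficients: [4, 3, 5, 2]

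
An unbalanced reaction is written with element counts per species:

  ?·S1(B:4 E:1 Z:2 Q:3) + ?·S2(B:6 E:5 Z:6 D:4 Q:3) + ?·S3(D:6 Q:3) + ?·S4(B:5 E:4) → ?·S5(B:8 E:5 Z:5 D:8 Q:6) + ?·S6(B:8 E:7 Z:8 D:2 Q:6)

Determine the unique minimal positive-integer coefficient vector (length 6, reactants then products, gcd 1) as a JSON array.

Coefficients: [4, 5, 5, 2, 6, 1]

B: 4·4+5·6+5·0+2·5 = 56 | 6·8+1·8 = 56
E: 4·1+5·5+5·0+2·4 = 37 | 6·5+1·7 = 37
Z: 4·2+5·6+5·0+2·0 = 38 | 6·5+1·8 = 38
D: 4·0+5·4+5·6+2·0 = 50 | 6·8+1·2 = 50
Q: 4·3+5·3+5·3+2·0 = 42 | 6·6+1·6 = 42
gcd(4,5,5,2,6,1) = 1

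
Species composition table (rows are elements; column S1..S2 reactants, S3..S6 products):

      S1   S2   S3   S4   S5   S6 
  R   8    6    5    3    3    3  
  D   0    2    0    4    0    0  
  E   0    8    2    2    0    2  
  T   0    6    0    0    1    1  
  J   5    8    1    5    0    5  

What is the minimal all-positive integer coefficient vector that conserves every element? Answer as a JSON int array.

Coefficients: [4, 2, 1, 1, 6, 6]

R: 4·8+2·6 = 44 | 1·5+1·3+6·3+6·3 = 44
D: 4·0+2·2 = 4 | 1·0+1·4+6·0+6·0 = 4
E: 4·0+2·8 = 16 | 1·2+1·2+6·0+6·2 = 16
T: 4·0+2·6 = 12 | 1·0+1·0+6·1+6·1 = 12
J: 4·5+2·8 = 36 | 1·1+1·5+6·0+6·5 = 36
gcd(4,2,1,1,6,6) = 1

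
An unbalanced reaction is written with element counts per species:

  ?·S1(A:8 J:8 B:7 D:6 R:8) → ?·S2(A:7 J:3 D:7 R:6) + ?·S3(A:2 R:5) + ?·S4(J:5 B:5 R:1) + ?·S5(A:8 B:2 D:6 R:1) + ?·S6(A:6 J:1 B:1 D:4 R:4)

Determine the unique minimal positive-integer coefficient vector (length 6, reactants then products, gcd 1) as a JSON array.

A: 4·8 = 32 | 2·7+2·2+5·0+1·8+1·6 = 32
J: 4·8 = 32 | 2·3+2·0+5·5+1·0+1·1 = 32
B: 4·7 = 28 | 2·0+2·0+5·5+1·2+1·1 = 28
D: 4·6 = 24 | 2·7+2·0+5·0+1·6+1·4 = 24
R: 4·8 = 32 | 2·6+2·5+5·1+1·1+1·4 = 32
gcd(4,2,2,5,1,1) = 1

Coefficients: [4, 2, 2, 5, 1, 1]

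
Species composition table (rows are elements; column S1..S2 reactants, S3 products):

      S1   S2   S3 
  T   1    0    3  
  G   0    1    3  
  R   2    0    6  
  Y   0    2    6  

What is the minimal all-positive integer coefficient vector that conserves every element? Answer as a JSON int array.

Coefficients: [3, 3, 1]

T: 3·1+3·0 = 3 | 1·3 = 3
G: 3·0+3·1 = 3 | 1·3 = 3
R: 3·2+3·0 = 6 | 1·6 = 6
Y: 3·0+3·2 = 6 | 1·6 = 6
gcd(3,3,1) = 1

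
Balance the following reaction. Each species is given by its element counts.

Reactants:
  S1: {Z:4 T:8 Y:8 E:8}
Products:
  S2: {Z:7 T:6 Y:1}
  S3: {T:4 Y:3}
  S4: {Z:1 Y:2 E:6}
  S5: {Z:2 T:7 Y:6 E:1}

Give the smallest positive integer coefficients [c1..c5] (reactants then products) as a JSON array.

Z: 4·4 = 16 | 1·7+3·0+5·1+2·2 = 16
T: 4·8 = 32 | 1·6+3·4+5·0+2·7 = 32
Y: 4·8 = 32 | 1·1+3·3+5·2+2·6 = 32
E: 4·8 = 32 | 1·0+3·0+5·6+2·1 = 32
gcd(4,1,3,5,2) = 1

Coefficients: [4, 1, 3, 5, 2]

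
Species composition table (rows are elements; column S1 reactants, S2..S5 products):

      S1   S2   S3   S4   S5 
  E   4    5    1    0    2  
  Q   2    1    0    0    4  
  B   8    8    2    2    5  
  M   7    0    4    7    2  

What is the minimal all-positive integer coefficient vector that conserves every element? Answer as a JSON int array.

E: 5·4 = 20 | 2·5+6·1+1·0+2·2 = 20
Q: 5·2 = 10 | 2·1+6·0+1·0+2·4 = 10
B: 5·8 = 40 | 2·8+6·2+1·2+2·5 = 40
M: 5·7 = 35 | 2·0+6·4+1·7+2·2 = 35
gcd(5,2,6,1,2) = 1

Coefficients: [5, 2, 6, 1, 2]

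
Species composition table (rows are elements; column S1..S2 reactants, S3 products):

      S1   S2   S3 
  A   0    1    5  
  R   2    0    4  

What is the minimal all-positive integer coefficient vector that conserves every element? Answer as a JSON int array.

Coefficients: [2, 5, 1]

A: 2·0+5·1 = 5 | 1·5 = 5
R: 2·2+5·0 = 4 | 1·4 = 4
gcd(2,5,1) = 1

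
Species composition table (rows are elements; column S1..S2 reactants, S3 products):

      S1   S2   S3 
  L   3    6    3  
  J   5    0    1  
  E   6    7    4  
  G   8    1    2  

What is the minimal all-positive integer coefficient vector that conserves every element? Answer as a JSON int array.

L: 1·3+2·6 = 15 | 5·3 = 15
J: 1·5+2·0 = 5 | 5·1 = 5
E: 1·6+2·7 = 20 | 5·4 = 20
G: 1·8+2·1 = 10 | 5·2 = 10
gcd(1,2,5) = 1

Coefficients: [1, 2, 5]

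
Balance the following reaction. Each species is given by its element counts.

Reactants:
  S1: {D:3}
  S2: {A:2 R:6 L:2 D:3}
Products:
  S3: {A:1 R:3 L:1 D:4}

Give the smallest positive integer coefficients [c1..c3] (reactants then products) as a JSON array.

A: 5·0+3·2 = 6 | 6·1 = 6
R: 5·0+3·6 = 18 | 6·3 = 18
L: 5·0+3·2 = 6 | 6·1 = 6
D: 5·3+3·3 = 24 | 6·4 = 24
gcd(5,3,6) = 1

Coefficients: [5, 3, 6]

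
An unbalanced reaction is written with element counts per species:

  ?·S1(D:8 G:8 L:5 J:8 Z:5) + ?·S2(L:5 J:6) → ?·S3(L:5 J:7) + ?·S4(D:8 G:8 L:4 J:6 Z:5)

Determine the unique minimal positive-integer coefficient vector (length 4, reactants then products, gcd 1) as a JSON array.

D: 5·8+3·0 = 40 | 4·0+5·8 = 40
G: 5·8+3·0 = 40 | 4·0+5·8 = 40
L: 5·5+3·5 = 40 | 4·5+5·4 = 40
J: 5·8+3·6 = 58 | 4·7+5·6 = 58
Z: 5·5+3·0 = 25 | 4·0+5·5 = 25
gcd(5,3,4,5) = 1

Coefficients: [5, 3, 4, 5]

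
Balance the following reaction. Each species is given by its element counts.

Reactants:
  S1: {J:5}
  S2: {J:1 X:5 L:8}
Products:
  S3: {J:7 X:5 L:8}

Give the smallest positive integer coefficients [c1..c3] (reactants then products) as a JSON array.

Coefficients: [6, 5, 5]

J: 6·5+5·1 = 35 | 5·7 = 35
X: 6·0+5·5 = 25 | 5·5 = 25
L: 6·0+5·8 = 40 | 5·8 = 40
gcd(6,5,5) = 1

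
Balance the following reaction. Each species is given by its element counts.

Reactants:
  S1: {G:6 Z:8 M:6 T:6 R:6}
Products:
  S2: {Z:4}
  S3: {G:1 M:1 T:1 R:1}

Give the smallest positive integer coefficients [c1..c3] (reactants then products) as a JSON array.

G: 1·6 = 6 | 2·0+6·1 = 6
Z: 1·8 = 8 | 2·4+6·0 = 8
M: 1·6 = 6 | 2·0+6·1 = 6
T: 1·6 = 6 | 2·0+6·1 = 6
R: 1·6 = 6 | 2·0+6·1 = 6
gcd(1,2,6) = 1

Coefficients: [1, 2, 6]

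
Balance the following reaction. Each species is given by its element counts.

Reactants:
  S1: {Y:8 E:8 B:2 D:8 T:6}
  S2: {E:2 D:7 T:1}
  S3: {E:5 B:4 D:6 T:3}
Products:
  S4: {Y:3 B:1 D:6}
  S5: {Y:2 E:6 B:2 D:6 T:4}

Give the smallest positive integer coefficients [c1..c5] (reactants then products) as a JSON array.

Y: 2·8+2·0+2·0 = 16 | 2·3+5·2 = 16
E: 2·8+2·2+2·5 = 30 | 2·0+5·6 = 30
B: 2·2+2·0+2·4 = 12 | 2·1+5·2 = 12
D: 2·8+2·7+2·6 = 42 | 2·6+5·6 = 42
T: 2·6+2·1+2·3 = 20 | 2·0+5·4 = 20
gcd(2,2,2,2,5) = 1

Coefficients: [2, 2, 2, 2, 5]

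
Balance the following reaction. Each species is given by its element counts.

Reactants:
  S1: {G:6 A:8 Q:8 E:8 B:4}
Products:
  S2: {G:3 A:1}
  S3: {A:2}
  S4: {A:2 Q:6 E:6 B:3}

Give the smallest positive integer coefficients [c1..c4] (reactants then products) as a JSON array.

Coefficients: [3, 6, 5, 4]

G: 3·6 = 18 | 6·3+5·0+4·0 = 18
A: 3·8 = 24 | 6·1+5·2+4·2 = 24
Q: 3·8 = 24 | 6·0+5·0+4·6 = 24
E: 3·8 = 24 | 6·0+5·0+4·6 = 24
B: 3·4 = 12 | 6·0+5·0+4·3 = 12
gcd(3,6,5,4) = 1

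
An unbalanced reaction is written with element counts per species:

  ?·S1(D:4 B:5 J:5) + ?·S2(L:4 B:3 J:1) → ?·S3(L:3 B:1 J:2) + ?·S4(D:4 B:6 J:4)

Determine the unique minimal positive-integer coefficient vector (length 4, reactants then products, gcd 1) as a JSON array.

Coefficients: [5, 3, 4, 5]

D: 5·4+3·0 = 20 | 4·0+5·4 = 20
L: 5·0+3·4 = 12 | 4·3+5·0 = 12
B: 5·5+3·3 = 34 | 4·1+5·6 = 34
J: 5·5+3·1 = 28 | 4·2+5·4 = 28
gcd(5,3,4,5) = 1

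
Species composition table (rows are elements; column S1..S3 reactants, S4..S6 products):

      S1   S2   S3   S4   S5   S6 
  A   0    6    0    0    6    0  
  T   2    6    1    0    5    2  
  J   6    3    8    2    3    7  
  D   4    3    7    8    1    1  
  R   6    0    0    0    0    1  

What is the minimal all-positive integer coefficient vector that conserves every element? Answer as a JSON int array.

Coefficients: [1, 4, 6, 6, 4, 6]

A: 1·0+4·6+6·0 = 24 | 6·0+4·6+6·0 = 24
T: 1·2+4·6+6·1 = 32 | 6·0+4·5+6·2 = 32
J: 1·6+4·3+6·8 = 66 | 6·2+4·3+6·7 = 66
D: 1·4+4·3+6·7 = 58 | 6·8+4·1+6·1 = 58
R: 1·6+4·0+6·0 = 6 | 6·0+4·0+6·1 = 6
gcd(1,4,6,6,4,6) = 1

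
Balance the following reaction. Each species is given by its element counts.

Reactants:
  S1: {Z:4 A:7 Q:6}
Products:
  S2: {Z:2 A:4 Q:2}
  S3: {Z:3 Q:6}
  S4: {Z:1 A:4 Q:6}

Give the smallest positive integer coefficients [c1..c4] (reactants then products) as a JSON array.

Z: 4·4 = 16 | 6·2+1·3+1·1 = 16
A: 4·7 = 28 | 6·4+1·0+1·4 = 28
Q: 4·6 = 24 | 6·2+1·6+1·6 = 24
gcd(4,6,1,1) = 1

Coefficients: [4, 6, 1, 1]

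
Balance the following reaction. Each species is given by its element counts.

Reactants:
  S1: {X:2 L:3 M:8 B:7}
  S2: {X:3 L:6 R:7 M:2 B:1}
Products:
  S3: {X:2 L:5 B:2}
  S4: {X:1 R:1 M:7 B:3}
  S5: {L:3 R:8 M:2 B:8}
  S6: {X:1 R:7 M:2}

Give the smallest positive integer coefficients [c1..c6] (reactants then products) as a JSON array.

Coefficients: [5, 3, 6, 6, 1, 1]

X: 5·2+3·3 = 19 | 6·2+6·1+1·0+1·1 = 19
L: 5·3+3·6 = 33 | 6·5+6·0+1·3+1·0 = 33
R: 5·0+3·7 = 21 | 6·0+6·1+1·8+1·7 = 21
M: 5·8+3·2 = 46 | 6·0+6·7+1·2+1·2 = 46
B: 5·7+3·1 = 38 | 6·2+6·3+1·8+1·0 = 38
gcd(5,3,6,6,1,1) = 1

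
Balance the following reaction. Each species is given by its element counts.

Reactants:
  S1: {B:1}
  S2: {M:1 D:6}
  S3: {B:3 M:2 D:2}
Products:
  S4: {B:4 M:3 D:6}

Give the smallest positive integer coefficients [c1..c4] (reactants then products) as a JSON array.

Coefficients: [2, 3, 6, 5]

B: 2·1+3·0+6·3 = 20 | 5·4 = 20
M: 2·0+3·1+6·2 = 15 | 5·3 = 15
D: 2·0+3·6+6·2 = 30 | 5·6 = 30
gcd(2,3,6,5) = 1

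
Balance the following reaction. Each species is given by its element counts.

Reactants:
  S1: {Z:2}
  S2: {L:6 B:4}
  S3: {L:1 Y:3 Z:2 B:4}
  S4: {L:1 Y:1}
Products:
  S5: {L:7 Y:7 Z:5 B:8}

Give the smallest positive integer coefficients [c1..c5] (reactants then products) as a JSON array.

Coefficients: [2, 1, 3, 5, 2]

L: 2·0+1·6+3·1+5·1 = 14 | 2·7 = 14
Y: 2·0+1·0+3·3+5·1 = 14 | 2·7 = 14
Z: 2·2+1·0+3·2+5·0 = 10 | 2·5 = 10
B: 2·0+1·4+3·4+5·0 = 16 | 2·8 = 16
gcd(2,1,3,5,2) = 1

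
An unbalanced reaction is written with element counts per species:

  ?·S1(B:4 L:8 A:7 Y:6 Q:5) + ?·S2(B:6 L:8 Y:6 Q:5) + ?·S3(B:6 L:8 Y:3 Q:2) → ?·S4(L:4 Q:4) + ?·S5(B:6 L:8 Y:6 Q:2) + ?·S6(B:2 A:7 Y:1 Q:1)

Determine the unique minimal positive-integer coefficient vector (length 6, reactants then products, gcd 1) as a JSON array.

Coefficients: [3, 2, 3, 4, 6, 3]

B: 3·4+2·6+3·6 = 42 | 4·0+6·6+3·2 = 42
L: 3·8+2·8+3·8 = 64 | 4·4+6·8+3·0 = 64
A: 3·7+2·0+3·0 = 21 | 4·0+6·0+3·7 = 21
Y: 3·6+2·6+3·3 = 39 | 4·0+6·6+3·1 = 39
Q: 3·5+2·5+3·2 = 31 | 4·4+6·2+3·1 = 31
gcd(3,2,3,4,6,3) = 1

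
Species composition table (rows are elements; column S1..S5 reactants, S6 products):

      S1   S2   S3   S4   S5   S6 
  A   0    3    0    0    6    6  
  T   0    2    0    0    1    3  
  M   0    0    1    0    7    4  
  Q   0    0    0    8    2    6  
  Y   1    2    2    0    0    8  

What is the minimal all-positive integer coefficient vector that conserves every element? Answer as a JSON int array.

A: 6·0+4·3+5·0+2·0+1·6 = 18 | 3·6 = 18
T: 6·0+4·2+5·0+2·0+1·1 = 9 | 3·3 = 9
M: 6·0+4·0+5·1+2·0+1·7 = 12 | 3·4 = 12
Q: 6·0+4·0+5·0+2·8+1·2 = 18 | 3·6 = 18
Y: 6·1+4·2+5·2+2·0+1·0 = 24 | 3·8 = 24
gcd(6,4,5,2,1,3) = 1

Coefficients: [6, 4, 5, 2, 1, 3]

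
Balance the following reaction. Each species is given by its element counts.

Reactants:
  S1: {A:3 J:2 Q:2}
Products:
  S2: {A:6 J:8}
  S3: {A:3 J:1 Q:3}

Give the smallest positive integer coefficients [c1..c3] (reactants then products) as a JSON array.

A: 6·3 = 18 | 1·6+4·3 = 18
J: 6·2 = 12 | 1·8+4·1 = 12
Q: 6·2 = 12 | 1·0+4·3 = 12
gcd(6,1,4) = 1

Coefficients: [6, 1, 4]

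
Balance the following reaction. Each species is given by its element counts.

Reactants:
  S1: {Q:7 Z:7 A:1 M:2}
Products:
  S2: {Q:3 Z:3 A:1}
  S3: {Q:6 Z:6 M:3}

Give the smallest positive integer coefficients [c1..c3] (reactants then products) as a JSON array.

Q: 3·7 = 21 | 3·3+2·6 = 21
Z: 3·7 = 21 | 3·3+2·6 = 21
A: 3·1 = 3 | 3·1+2·0 = 3
M: 3·2 = 6 | 3·0+2·3 = 6
gcd(3,3,2) = 1

Coefficients: [3, 3, 2]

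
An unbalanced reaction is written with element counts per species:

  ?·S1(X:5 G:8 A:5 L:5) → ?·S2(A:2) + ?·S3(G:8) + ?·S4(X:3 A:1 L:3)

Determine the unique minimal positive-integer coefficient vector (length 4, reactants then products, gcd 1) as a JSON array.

X: 3·5 = 15 | 5·0+3·0+5·3 = 15
G: 3·8 = 24 | 5·0+3·8+5·0 = 24
A: 3·5 = 15 | 5·2+3·0+5·1 = 15
L: 3·5 = 15 | 5·0+3·0+5·3 = 15
gcd(3,5,3,5) = 1

Coefficients: [3, 5, 3, 5]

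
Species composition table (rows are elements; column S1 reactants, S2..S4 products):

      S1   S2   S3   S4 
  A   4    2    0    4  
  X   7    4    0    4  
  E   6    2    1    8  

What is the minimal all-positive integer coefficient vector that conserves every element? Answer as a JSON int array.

A: 4·4 = 16 | 6·2+4·0+1·4 = 16
X: 4·7 = 28 | 6·4+4·0+1·4 = 28
E: 4·6 = 24 | 6·2+4·1+1·8 = 24
gcd(4,6,4,1) = 1

Coefficients: [4, 6, 4, 1]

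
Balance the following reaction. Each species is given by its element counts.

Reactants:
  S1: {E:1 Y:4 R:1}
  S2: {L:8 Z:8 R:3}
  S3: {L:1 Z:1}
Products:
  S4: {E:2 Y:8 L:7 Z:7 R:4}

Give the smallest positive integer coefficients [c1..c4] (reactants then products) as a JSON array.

E: 6·1+2·0+5·0 = 6 | 3·2 = 6
Y: 6·4+2·0+5·0 = 24 | 3·8 = 24
L: 6·0+2·8+5·1 = 21 | 3·7 = 21
Z: 6·0+2·8+5·1 = 21 | 3·7 = 21
R: 6·1+2·3+5·0 = 12 | 3·4 = 12
gcd(6,2,5,3) = 1

Coefficients: [6, 2, 5, 3]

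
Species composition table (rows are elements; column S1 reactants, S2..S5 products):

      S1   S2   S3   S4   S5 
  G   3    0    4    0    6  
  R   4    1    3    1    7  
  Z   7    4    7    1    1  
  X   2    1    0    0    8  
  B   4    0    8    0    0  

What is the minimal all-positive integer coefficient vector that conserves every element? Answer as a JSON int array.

Coefficients: [6, 4, 3, 4, 1]

G: 6·3 = 18 | 4·0+3·4+4·0+1·6 = 18
R: 6·4 = 24 | 4·1+3·3+4·1+1·7 = 24
Z: 6·7 = 42 | 4·4+3·7+4·1+1·1 = 42
X: 6·2 = 12 | 4·1+3·0+4·0+1·8 = 12
B: 6·4 = 24 | 4·0+3·8+4·0+1·0 = 24
gcd(6,4,3,4,1) = 1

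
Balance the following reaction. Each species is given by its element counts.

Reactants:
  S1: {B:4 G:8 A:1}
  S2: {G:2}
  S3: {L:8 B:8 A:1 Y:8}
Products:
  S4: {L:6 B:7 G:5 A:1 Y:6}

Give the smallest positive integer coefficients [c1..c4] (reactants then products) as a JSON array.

Coefficients: [1, 6, 3, 4]

L: 1·0+6·0+3·8 = 24 | 4·6 = 24
B: 1·4+6·0+3·8 = 28 | 4·7 = 28
G: 1·8+6·2+3·0 = 20 | 4·5 = 20
A: 1·1+6·0+3·1 = 4 | 4·1 = 4
Y: 1·0+6·0+3·8 = 24 | 4·6 = 24
gcd(1,6,3,4) = 1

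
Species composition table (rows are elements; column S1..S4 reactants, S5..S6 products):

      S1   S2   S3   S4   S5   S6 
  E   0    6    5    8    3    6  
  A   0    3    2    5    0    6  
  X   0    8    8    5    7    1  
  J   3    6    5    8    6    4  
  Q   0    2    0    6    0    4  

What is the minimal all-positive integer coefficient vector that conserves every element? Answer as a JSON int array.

E: 4·0+3·6+2·5+1·8 = 36 | 6·3+3·6 = 36
A: 4·0+3·3+2·2+1·5 = 18 | 6·0+3·6 = 18
X: 4·0+3·8+2·8+1·5 = 45 | 6·7+3·1 = 45
J: 4·3+3·6+2·5+1·8 = 48 | 6·6+3·4 = 48
Q: 4·0+3·2+2·0+1·6 = 12 | 6·0+3·4 = 12
gcd(4,3,2,1,6,3) = 1

Coefficients: [4, 3, 2, 1, 6, 3]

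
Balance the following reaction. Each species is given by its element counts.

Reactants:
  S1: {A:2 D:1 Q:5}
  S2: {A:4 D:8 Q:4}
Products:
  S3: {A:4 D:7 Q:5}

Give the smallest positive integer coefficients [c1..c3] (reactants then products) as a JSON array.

Coefficients: [2, 5, 6]

A: 2·2+5·4 = 24 | 6·4 = 24
D: 2·1+5·8 = 42 | 6·7 = 42
Q: 2·5+5·4 = 30 | 6·5 = 30
gcd(2,5,6) = 1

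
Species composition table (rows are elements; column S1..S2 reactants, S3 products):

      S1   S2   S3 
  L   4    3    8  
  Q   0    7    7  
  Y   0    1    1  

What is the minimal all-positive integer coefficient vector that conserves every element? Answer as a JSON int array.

L: 5·4+4·3 = 32 | 4·8 = 32
Q: 5·0+4·7 = 28 | 4·7 = 28
Y: 5·0+4·1 = 4 | 4·1 = 4
gcd(5,4,4) = 1

Coefficients: [5, 4, 4]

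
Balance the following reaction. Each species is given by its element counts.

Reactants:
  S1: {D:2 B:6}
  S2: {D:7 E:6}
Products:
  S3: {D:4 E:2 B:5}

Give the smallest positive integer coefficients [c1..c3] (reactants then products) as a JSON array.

D: 5·2+2·7 = 24 | 6·4 = 24
E: 5·0+2·6 = 12 | 6·2 = 12
B: 5·6+2·0 = 30 | 6·5 = 30
gcd(5,2,6) = 1

Coefficients: [5, 2, 6]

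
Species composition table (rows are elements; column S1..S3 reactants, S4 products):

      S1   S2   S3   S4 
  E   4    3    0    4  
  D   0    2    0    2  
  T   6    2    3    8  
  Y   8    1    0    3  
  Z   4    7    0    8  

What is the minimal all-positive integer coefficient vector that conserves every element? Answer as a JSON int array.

E: 1·4+4·3+6·0 = 16 | 4·4 = 16
D: 1·0+4·2+6·0 = 8 | 4·2 = 8
T: 1·6+4·2+6·3 = 32 | 4·8 = 32
Y: 1·8+4·1+6·0 = 12 | 4·3 = 12
Z: 1·4+4·7+6·0 = 32 | 4·8 = 32
gcd(1,4,6,4) = 1

Coefficients: [1, 4, 6, 4]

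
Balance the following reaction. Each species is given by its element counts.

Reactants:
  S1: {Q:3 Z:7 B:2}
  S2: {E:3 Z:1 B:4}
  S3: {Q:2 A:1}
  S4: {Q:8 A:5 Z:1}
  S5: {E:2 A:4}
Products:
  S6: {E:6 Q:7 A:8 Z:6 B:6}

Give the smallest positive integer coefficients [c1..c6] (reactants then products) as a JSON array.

Coefficients: [3, 6, 1, 3, 6, 5]

E: 3·0+6·3+1·0+3·0+6·2 = 30 | 5·6 = 30
Q: 3·3+6·0+1·2+3·8+6·0 = 35 | 5·7 = 35
A: 3·0+6·0+1·1+3·5+6·4 = 40 | 5·8 = 40
Z: 3·7+6·1+1·0+3·1+6·0 = 30 | 5·6 = 30
B: 3·2+6·4+1·0+3·0+6·0 = 30 | 5·6 = 30
gcd(3,6,1,3,6,5) = 1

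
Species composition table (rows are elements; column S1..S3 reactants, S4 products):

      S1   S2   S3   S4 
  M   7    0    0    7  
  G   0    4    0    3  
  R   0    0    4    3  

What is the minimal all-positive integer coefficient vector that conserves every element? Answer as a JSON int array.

Coefficients: [4, 3, 3, 4]

M: 4·7+3·0+3·0 = 28 | 4·7 = 28
G: 4·0+3·4+3·0 = 12 | 4·3 = 12
R: 4·0+3·0+3·4 = 12 | 4·3 = 12
gcd(4,3,3,4) = 1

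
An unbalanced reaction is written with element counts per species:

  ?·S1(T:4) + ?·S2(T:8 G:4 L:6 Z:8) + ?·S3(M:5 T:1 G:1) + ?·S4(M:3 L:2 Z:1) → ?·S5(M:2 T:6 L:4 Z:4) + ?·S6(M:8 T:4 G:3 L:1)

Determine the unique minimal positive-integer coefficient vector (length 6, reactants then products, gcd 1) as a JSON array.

Coefficients: [4, 1, 2, 4, 3, 2]

M: 4·0+1·0+2·5+4·3 = 22 | 3·2+2·8 = 22
T: 4·4+1·8+2·1+4·0 = 26 | 3·6+2·4 = 26
G: 4·0+1·4+2·1+4·0 = 6 | 3·0+2·3 = 6
L: 4·0+1·6+2·0+4·2 = 14 | 3·4+2·1 = 14
Z: 4·0+1·8+2·0+4·1 = 12 | 3·4+2·0 = 12
gcd(4,1,2,4,3,2) = 1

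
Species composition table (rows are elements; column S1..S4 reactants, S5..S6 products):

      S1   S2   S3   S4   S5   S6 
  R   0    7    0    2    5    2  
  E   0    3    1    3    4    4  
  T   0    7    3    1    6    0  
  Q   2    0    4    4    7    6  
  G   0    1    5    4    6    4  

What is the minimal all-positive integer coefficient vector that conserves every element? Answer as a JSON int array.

Coefficients: [5, 2, 2, 4, 4, 1]

R: 5·0+2·7+2·0+4·2 = 22 | 4·5+1·2 = 22
E: 5·0+2·3+2·1+4·3 = 20 | 4·4+1·4 = 20
T: 5·0+2·7+2·3+4·1 = 24 | 4·6+1·0 = 24
Q: 5·2+2·0+2·4+4·4 = 34 | 4·7+1·6 = 34
G: 5·0+2·1+2·5+4·4 = 28 | 4·6+1·4 = 28
gcd(5,2,2,4,4,1) = 1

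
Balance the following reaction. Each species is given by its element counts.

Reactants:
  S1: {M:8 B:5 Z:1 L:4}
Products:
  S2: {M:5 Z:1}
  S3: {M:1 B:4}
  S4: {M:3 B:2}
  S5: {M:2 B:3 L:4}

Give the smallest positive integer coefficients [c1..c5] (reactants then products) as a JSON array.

M: 5·8 = 40 | 5·5+2·1+1·3+5·2 = 40
B: 5·5 = 25 | 5·0+2·4+1·2+5·3 = 25
Z: 5·1 = 5 | 5·1+2·0+1·0+5·0 = 5
L: 5·4 = 20 | 5·0+2·0+1·0+5·4 = 20
gcd(5,5,2,1,5) = 1

Coefficients: [5, 5, 2, 1, 5]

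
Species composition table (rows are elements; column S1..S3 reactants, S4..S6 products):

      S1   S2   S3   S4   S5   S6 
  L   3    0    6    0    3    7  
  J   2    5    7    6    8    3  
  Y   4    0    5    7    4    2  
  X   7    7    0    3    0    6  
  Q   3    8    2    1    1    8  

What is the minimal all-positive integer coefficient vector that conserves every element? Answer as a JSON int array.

Coefficients: [1, 2, 5, 1, 4, 3]

L: 1·3+2·0+5·6 = 33 | 1·0+4·3+3·7 = 33
J: 1·2+2·5+5·7 = 47 | 1·6+4·8+3·3 = 47
Y: 1·4+2·0+5·5 = 29 | 1·7+4·4+3·2 = 29
X: 1·7+2·7+5·0 = 21 | 1·3+4·0+3·6 = 21
Q: 1·3+2·8+5·2 = 29 | 1·1+4·1+3·8 = 29
gcd(1,2,5,1,4,3) = 1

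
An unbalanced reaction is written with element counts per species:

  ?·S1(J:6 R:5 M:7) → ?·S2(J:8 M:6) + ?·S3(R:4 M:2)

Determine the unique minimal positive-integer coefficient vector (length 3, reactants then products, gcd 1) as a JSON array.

J: 4·6 = 24 | 3·8+5·0 = 24
R: 4·5 = 20 | 3·0+5·4 = 20
M: 4·7 = 28 | 3·6+5·2 = 28
gcd(4,3,5) = 1

Coefficients: [4, 3, 5]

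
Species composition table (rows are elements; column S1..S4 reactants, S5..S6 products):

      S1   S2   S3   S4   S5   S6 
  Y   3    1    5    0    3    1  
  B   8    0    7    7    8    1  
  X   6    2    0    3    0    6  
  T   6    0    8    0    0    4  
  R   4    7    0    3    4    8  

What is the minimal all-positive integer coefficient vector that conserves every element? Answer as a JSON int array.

Y: 2·3+6·1+1·5+2·0 = 17 | 4·3+5·1 = 17
B: 2·8+6·0+1·7+2·7 = 37 | 4·8+5·1 = 37
X: 2·6+6·2+1·0+2·3 = 30 | 4·0+5·6 = 30
T: 2·6+6·0+1·8+2·0 = 20 | 4·0+5·4 = 20
R: 2·4+6·7+1·0+2·3 = 56 | 4·4+5·8 = 56
gcd(2,6,1,2,4,5) = 1

Coefficients: [2, 6, 1, 2, 4, 5]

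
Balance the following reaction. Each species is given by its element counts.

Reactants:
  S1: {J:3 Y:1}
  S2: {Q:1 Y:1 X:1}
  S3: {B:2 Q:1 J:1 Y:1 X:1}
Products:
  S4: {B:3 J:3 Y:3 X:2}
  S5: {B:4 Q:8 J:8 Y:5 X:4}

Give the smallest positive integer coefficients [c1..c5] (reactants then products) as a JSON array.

Coefficients: [3, 3, 5, 2, 1]

B: 3·0+3·0+5·2 = 10 | 2·3+1·4 = 10
Q: 3·0+3·1+5·1 = 8 | 2·0+1·8 = 8
J: 3·3+3·0+5·1 = 14 | 2·3+1·8 = 14
Y: 3·1+3·1+5·1 = 11 | 2·3+1·5 = 11
X: 3·0+3·1+5·1 = 8 | 2·2+1·4 = 8
gcd(3,3,5,2,1) = 1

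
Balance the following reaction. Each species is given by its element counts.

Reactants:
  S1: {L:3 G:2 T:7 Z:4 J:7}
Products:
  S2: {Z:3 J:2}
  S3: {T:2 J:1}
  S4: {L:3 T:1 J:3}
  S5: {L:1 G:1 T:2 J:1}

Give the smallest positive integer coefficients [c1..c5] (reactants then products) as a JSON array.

Coefficients: [3, 4, 4, 1, 6]

L: 3·3 = 9 | 4·0+4·0+1·3+6·1 = 9
G: 3·2 = 6 | 4·0+4·0+1·0+6·1 = 6
T: 3·7 = 21 | 4·0+4·2+1·1+6·2 = 21
Z: 3·4 = 12 | 4·3+4·0+1·0+6·0 = 12
J: 3·7 = 21 | 4·2+4·1+1·3+6·1 = 21
gcd(3,4,4,1,6) = 1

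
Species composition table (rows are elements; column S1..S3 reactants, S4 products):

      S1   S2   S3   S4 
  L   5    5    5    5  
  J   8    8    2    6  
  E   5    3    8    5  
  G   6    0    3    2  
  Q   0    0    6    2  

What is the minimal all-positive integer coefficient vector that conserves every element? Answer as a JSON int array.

Coefficients: [1, 3, 2, 6]

L: 1·5+3·5+2·5 = 30 | 6·5 = 30
J: 1·8+3·8+2·2 = 36 | 6·6 = 36
E: 1·5+3·3+2·8 = 30 | 6·5 = 30
G: 1·6+3·0+2·3 = 12 | 6·2 = 12
Q: 1·0+3·0+2·6 = 12 | 6·2 = 12
gcd(1,3,2,6) = 1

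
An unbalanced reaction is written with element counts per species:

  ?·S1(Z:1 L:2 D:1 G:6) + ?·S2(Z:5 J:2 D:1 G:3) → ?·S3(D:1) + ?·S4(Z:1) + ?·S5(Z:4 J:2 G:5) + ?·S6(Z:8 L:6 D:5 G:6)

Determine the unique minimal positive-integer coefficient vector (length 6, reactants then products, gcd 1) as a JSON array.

Coefficients: [3, 6, 4, 1, 6, 1]

Z: 3·1+6·5 = 33 | 4·0+1·1+6·4+1·8 = 33
L: 3·2+6·0 = 6 | 4·0+1·0+6·0+1·6 = 6
J: 3·0+6·2 = 12 | 4·0+1·0+6·2+1·0 = 12
D: 3·1+6·1 = 9 | 4·1+1·0+6·0+1·5 = 9
G: 3·6+6·3 = 36 | 4·0+1·0+6·5+1·6 = 36
gcd(3,6,4,1,6,1) = 1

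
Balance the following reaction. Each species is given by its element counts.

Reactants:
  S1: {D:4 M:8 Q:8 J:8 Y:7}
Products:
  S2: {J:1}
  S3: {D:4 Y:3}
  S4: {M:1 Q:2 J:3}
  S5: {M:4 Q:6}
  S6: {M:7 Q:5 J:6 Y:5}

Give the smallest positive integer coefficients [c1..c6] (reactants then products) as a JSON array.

Coefficients: [5, 4, 5, 4, 2, 4]

D: 5·4 = 20 | 4·0+5·4+4·0+2·0+4·0 = 20
M: 5·8 = 40 | 4·0+5·0+4·1+2·4+4·7 = 40
Q: 5·8 = 40 | 4·0+5·0+4·2+2·6+4·5 = 40
J: 5·8 = 40 | 4·1+5·0+4·3+2·0+4·6 = 40
Y: 5·7 = 35 | 4·0+5·3+4·0+2·0+4·5 = 35
gcd(5,4,5,4,2,4) = 1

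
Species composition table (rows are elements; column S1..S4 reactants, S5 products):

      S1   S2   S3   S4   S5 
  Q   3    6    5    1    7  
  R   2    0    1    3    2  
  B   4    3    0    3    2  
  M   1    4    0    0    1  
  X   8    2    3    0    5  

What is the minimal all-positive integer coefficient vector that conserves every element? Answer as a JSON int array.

Q: 1·3+1·6+5·5+1·1 = 35 | 5·7 = 35
R: 1·2+1·0+5·1+1·3 = 10 | 5·2 = 10
B: 1·4+1·3+5·0+1·3 = 10 | 5·2 = 10
M: 1·1+1·4+5·0+1·0 = 5 | 5·1 = 5
X: 1·8+1·2+5·3+1·0 = 25 | 5·5 = 25
gcd(1,1,5,1,5) = 1

Coefficients: [1, 1, 5, 1, 5]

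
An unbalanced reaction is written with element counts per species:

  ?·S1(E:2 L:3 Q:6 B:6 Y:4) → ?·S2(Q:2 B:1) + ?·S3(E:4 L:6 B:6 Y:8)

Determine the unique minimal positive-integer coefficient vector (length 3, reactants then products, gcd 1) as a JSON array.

Coefficients: [2, 6, 1]

E: 2·2 = 4 | 6·0+1·4 = 4
L: 2·3 = 6 | 6·0+1·6 = 6
Q: 2·6 = 12 | 6·2+1·0 = 12
B: 2·6 = 12 | 6·1+1·6 = 12
Y: 2·4 = 8 | 6·0+1·8 = 8
gcd(2,6,1) = 1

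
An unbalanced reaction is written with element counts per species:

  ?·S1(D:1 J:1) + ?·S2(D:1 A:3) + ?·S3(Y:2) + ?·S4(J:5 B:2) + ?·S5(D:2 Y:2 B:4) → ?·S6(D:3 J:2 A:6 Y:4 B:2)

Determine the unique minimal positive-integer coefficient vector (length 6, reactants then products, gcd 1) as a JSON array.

Coefficients: [1, 6, 5, 1, 1, 3]

D: 1·1+6·1+5·0+1·0+1·2 = 9 | 3·3 = 9
J: 1·1+6·0+5·0+1·5+1·0 = 6 | 3·2 = 6
A: 1·0+6·3+5·0+1·0+1·0 = 18 | 3·6 = 18
Y: 1·0+6·0+5·2+1·0+1·2 = 12 | 3·4 = 12
B: 1·0+6·0+5·0+1·2+1·4 = 6 | 3·2 = 6
gcd(1,6,5,1,1,3) = 1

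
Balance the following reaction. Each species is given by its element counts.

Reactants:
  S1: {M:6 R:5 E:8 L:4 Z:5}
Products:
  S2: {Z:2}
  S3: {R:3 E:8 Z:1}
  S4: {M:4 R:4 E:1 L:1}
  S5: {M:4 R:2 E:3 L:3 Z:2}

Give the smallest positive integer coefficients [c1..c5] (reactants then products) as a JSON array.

Coefficients: [4, 4, 2, 1, 5]

M: 4·6 = 24 | 4·0+2·0+1·4+5·4 = 24
R: 4·5 = 20 | 4·0+2·3+1·4+5·2 = 20
E: 4·8 = 32 | 4·0+2·8+1·1+5·3 = 32
L: 4·4 = 16 | 4·0+2·0+1·1+5·3 = 16
Z: 4·5 = 20 | 4·2+2·1+1·0+5·2 = 20
gcd(4,4,2,1,5) = 1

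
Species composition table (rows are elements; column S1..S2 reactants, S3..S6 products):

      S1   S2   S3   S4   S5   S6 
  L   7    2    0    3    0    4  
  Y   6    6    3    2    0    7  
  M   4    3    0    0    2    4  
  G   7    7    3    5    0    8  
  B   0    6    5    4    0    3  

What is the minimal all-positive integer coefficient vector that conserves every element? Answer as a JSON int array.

L: 1·7+6·2 = 19 | 4·0+1·3+3·0+4·4 = 19
Y: 1·6+6·6 = 42 | 4·3+1·2+3·0+4·7 = 42
M: 1·4+6·3 = 22 | 4·0+1·0+3·2+4·4 = 22
G: 1·7+6·7 = 49 | 4·3+1·5+3·0+4·8 = 49
B: 1·0+6·6 = 36 | 4·5+1·4+3·0+4·3 = 36
gcd(1,6,4,1,3,4) = 1

Coefficients: [1, 6, 4, 1, 3, 4]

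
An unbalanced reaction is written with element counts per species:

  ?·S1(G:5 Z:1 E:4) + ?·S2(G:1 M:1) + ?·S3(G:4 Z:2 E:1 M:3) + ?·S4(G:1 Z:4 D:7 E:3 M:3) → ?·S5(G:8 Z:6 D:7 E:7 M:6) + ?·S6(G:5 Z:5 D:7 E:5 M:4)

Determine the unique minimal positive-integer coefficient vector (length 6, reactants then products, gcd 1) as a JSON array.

Coefficients: [3, 3, 2, 5, 2, 3]

G: 3·5+3·1+2·4+5·1 = 31 | 2·8+3·5 = 31
Z: 3·1+3·0+2·2+5·4 = 27 | 2·6+3·5 = 27
D: 3·0+3·0+2·0+5·7 = 35 | 2·7+3·7 = 35
E: 3·4+3·0+2·1+5·3 = 29 | 2·7+3·5 = 29
M: 3·0+3·1+2·3+5·3 = 24 | 2·6+3·4 = 24
gcd(3,3,2,5,2,3) = 1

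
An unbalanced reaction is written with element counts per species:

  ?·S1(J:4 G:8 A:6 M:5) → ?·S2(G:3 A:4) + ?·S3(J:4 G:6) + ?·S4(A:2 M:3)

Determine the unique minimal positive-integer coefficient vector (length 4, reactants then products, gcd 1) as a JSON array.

J: 3·4 = 12 | 2·0+3·4+5·0 = 12
G: 3·8 = 24 | 2·3+3·6+5·0 = 24
A: 3·6 = 18 | 2·4+3·0+5·2 = 18
M: 3·5 = 15 | 2·0+3·0+5·3 = 15
gcd(3,2,3,5) = 1

Coefficients: [3, 2, 3, 5]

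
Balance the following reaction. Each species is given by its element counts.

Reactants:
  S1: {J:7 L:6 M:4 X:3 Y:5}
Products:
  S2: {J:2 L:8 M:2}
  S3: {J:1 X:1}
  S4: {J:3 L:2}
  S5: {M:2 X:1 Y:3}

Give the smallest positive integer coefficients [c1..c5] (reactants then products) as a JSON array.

J: 3·7 = 21 | 1·2+4·1+5·3+5·0 = 21
L: 3·6 = 18 | 1·8+4·0+5·2+5·0 = 18
M: 3·4 = 12 | 1·2+4·0+5·0+5·2 = 12
X: 3·3 = 9 | 1·0+4·1+5·0+5·1 = 9
Y: 3·5 = 15 | 1·0+4·0+5·0+5·3 = 15
gcd(3,1,4,5,5) = 1

Coefficients: [3, 1, 4, 5, 5]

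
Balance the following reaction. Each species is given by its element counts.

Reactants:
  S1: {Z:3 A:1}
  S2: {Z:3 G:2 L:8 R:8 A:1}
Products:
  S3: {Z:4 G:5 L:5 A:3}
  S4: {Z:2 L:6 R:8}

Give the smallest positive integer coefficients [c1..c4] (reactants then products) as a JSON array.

Z: 1·3+5·3 = 18 | 2·4+5·2 = 18
G: 1·0+5·2 = 10 | 2·5+5·0 = 10
L: 1·0+5·8 = 40 | 2·5+5·6 = 40
R: 1·0+5·8 = 40 | 2·0+5·8 = 40
A: 1·1+5·1 = 6 | 2·3+5·0 = 6
gcd(1,5,2,5) = 1

Coefficients: [1, 5, 2, 5]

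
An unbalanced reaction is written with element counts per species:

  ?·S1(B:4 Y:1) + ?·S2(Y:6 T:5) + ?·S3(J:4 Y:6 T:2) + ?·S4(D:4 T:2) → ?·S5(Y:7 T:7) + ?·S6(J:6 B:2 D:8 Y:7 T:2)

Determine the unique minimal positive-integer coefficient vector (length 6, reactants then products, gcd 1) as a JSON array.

J: 1·0+5·0+3·4+4·0 = 12 | 5·0+2·6 = 12
B: 1·4+5·0+3·0+4·0 = 4 | 5·0+2·2 = 4
D: 1·0+5·0+3·0+4·4 = 16 | 5·0+2·8 = 16
Y: 1·1+5·6+3·6+4·0 = 49 | 5·7+2·7 = 49
T: 1·0+5·5+3·2+4·2 = 39 | 5·7+2·2 = 39
gcd(1,5,3,4,5,2) = 1

Coefficients: [1, 5, 3, 4, 5, 2]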